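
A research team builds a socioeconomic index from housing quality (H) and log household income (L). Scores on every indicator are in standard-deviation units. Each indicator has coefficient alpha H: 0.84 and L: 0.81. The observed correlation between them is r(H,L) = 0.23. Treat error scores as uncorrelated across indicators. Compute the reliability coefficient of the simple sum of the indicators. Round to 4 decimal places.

Var(H+L) = 2 + 2·[0.23] = 2 + 0.46 = 2.46.
Because errors are independent across components, Cov(Tᵢ,Tⱼ) = Cov(Xᵢ,Xⱼ); the off-diagonal part of the true-score variance is the same as above.
True-score variance = [0.84 + 0.81] + 0.46 = 1.65 + 0.46 = 2.11.
Reliability = 2.11 / 2.46 = 0.8577.

0.8577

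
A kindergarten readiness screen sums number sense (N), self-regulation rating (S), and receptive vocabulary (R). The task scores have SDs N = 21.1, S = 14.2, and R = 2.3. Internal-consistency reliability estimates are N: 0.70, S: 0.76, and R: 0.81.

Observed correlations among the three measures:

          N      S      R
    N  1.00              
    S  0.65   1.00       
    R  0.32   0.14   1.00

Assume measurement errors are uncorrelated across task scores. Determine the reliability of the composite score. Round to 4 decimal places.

0.8309

Var(N+S+R) = 21.1² + 14.2² + 2.3² + 2·[21.1·14.2·0.65 + 21.1·2.3·0.32 + 14.2·2.3·0.14] = 652.14 + 429.71 = 1081.85.
With uncorrelated errors the cross-covariances are all true-score covariance, so they carry over unchanged; only the diagonal terms shrink to ρᵢσᵢ².
True-score variance = [21.1²·0.70 + 14.2²·0.76 + 2.3²·0.81] + 429.71 = 469.178 + 429.71 = 898.888.
Reliability = 898.888 / 1081.85 = 0.8309.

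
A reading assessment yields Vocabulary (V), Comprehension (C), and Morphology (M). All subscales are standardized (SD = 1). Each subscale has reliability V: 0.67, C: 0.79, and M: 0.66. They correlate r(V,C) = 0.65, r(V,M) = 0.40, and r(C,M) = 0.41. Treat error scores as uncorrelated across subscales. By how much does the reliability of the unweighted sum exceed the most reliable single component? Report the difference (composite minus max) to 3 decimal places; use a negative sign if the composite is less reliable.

Var(sum) = 3 + 2.92 = 5.92; true-score variance = 2.12 + 2.92 = 5.04; composite reliability = 0.8514.
Max component reliability = 0.7900.
Difference = 0.8514 − 0.7900 = 0.061.

0.061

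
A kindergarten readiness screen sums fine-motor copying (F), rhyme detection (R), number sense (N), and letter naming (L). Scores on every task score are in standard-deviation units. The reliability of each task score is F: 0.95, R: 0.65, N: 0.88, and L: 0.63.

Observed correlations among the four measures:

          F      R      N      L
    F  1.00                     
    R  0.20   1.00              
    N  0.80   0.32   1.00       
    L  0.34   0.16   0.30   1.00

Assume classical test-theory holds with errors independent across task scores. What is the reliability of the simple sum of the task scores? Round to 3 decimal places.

0.892

Var(F+R+N+L) = 4 + 2·[0.20 + 0.80 + 0.34 + 0.32 + 0.16 + 0.30] = 4 + 4.24 = 8.24.
Under uncorrelated errors the observed covariances equal the true-score covariances, so only the own-variance terms attenuate.
True-score variance = [0.95 + 0.65 + 0.88 + 0.63] + 4.24 = 3.11 + 4.24 = 7.35.
Reliability = 7.35 / 8.24 = 0.892.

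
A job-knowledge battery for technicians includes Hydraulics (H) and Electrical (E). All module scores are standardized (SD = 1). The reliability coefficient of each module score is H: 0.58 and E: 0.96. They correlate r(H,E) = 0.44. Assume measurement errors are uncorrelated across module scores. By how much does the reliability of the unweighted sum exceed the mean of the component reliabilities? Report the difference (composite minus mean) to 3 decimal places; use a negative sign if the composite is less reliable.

0.070

Var(sum) = 2 + 0.88 = 2.88; true-score variance = 1.54 + 0.88 = 2.42; composite reliability = 0.8403.
Mean component reliability = 0.7700.
Difference = 0.8403 − 0.7700 = 0.070.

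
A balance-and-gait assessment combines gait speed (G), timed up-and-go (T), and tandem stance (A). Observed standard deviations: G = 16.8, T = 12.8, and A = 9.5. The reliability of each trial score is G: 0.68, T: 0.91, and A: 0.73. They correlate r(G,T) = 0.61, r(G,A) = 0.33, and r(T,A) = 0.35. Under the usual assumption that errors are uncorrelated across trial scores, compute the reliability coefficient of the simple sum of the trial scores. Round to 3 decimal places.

0.869

Var(G+T+A) = 16.8² + 12.8² + 9.5² + 2·[16.8·12.8·0.61 + 16.8·9.5·0.33 + 12.8·9.5·0.35] = 536.33 + 452.805 = 989.135.
Under uncorrelated errors the observed covariances equal the true-score covariances, so only the own-variance terms attenuate.
True-score variance = [16.8²·0.68 + 12.8²·0.91 + 9.5²·0.73] + 452.805 = 406.9 + 452.805 = 859.705.
Reliability = 859.705 / 989.135 = 0.869.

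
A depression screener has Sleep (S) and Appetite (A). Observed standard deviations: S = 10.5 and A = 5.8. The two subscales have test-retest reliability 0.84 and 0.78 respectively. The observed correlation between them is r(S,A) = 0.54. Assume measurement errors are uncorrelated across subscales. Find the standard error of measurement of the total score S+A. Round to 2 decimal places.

5.00

Var(total) = 143.89 + 65.772 = 209.662.
True-score variance = 118.849 + 65.772 = 184.621, so reliability = 0.8806.
Error variance = 209.662 − 184.621 = 25.0408; SEM = √25.0408 = 5.00.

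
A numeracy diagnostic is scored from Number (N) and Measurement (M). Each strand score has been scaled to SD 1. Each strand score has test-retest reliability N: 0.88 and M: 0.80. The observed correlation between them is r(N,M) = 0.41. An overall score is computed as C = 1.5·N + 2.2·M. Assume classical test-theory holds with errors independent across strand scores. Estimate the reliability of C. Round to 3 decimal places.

Var(C) = 1.5² + 2.2² + 2·[3.3·0.41] = 7.09 + 2.706 = 9.796.
Under uncorrelated errors the observed covariances equal the true-score covariances, so only the own-variance terms attenuate.
True-score variance = [1.5²·0.88 + 2.2²·0.80] + 2.706 = 5.852 + 2.706 = 8.558.
Reliability = 8.558 / 9.796 = 0.874.

0.874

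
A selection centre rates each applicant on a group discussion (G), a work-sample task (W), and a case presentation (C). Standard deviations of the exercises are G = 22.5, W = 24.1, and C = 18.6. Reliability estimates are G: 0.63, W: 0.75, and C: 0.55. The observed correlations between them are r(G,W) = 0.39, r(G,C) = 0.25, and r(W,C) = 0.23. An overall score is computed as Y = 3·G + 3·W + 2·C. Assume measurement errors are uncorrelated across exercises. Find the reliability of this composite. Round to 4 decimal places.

0.7930

Var(Y) = 3²·22.5² + 3²·24.1² + 2²·18.6² + 2·[9·22.5·24.1·0.39 + 6·22.5·18.6·0.25 + 6·24.1·18.6·0.23] = 11167.4 + 6299.29 = 17466.7.
With uncorrelated errors the cross-covariances are all true-score covariance, so they carry over unchanged; only the diagonal terms shrink to ρᵢσᵢ².
True-score variance = [3²·22.5²·0.63 + 3²·24.1²·0.75 + 2²·18.6²·0.55] + 6299.29 = 7552.02 + 6299.29 = 13851.3.
Reliability = 13851.3 / 17466.7 = 0.7930.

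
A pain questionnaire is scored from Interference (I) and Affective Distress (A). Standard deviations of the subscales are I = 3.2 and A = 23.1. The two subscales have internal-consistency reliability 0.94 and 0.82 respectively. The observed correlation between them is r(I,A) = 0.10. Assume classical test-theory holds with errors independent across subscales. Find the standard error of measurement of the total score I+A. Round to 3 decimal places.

9.832

Var(total) = 543.85 + 14.784 = 558.634.
True-score variance = 447.186 + 14.784 = 461.97, so reliability = 0.8270.
Error variance = 558.634 − 461.97 = 96.6642; SEM = √96.6642 = 9.832.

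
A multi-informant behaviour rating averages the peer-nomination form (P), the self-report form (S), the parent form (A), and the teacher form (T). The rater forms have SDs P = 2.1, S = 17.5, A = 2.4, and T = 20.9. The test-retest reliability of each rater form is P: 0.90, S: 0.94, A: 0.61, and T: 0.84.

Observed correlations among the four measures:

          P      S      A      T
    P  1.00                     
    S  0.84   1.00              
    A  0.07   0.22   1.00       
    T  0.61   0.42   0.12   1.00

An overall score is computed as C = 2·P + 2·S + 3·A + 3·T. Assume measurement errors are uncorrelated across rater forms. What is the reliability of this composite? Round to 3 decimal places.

0.908

Var(C) = 2²·2.1² + 2²·17.5² + 3²·2.4² + 3²·20.9² + 2·[4·2.1·17.5·0.84 + 6·2.1·2.4·0.07 + 6·2.1·20.9·0.61 + 6·17.5·2.4·0.22 + 6·17.5·20.9·0.42 + 9·2.4·20.9·0.12] = 5225.77 + 2635.07 = 7860.84.
Because errors are independent across components, Cov(Tᵢ,Tⱼ) = Cov(Xᵢ,Xⱼ); the off-diagonal part of the true-score variance is the same as above.
True-score variance = [2²·2.1²·0.90 + 2²·17.5²·0.94 + 3²·2.4²·0.61 + 3²·20.9²·0.84] + 2635.07 = 4501.28 + 2635.07 = 7136.36.
Reliability = 7136.36 / 7860.84 = 0.908.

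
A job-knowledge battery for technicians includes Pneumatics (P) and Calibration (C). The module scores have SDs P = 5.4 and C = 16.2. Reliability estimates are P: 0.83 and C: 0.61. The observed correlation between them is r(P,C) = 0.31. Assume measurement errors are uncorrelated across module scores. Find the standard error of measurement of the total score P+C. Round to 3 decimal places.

10.359

Var(total) = 291.6 + 54.2376 = 345.838.
True-score variance = 184.291 + 54.2376 = 238.529, so reliability = 0.6897.
Error variance = 345.838 − 238.529 = 107.309; SEM = √107.309 = 10.359.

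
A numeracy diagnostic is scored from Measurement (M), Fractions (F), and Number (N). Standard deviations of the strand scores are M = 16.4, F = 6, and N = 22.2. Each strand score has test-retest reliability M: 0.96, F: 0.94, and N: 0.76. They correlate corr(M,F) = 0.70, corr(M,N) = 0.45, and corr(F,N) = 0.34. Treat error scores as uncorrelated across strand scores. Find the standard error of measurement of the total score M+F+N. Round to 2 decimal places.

Var(total) = 797.8 + 556.008 = 1353.81.
True-score variance = 666.6 + 556.008 = 1222.61, so reliability = 0.9031.
Error variance = 1353.81 − 1222.61 = 131.2; SEM = √131.2 = 11.45.

11.45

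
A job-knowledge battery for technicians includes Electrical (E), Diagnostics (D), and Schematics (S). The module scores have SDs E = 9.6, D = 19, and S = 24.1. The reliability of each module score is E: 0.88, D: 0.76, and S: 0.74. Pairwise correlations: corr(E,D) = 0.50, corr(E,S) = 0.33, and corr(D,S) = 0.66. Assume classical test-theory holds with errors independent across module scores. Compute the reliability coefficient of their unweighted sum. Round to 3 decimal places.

0.874

Var(E+D+S) = 9.6² + 19² + 24.1² + 2·[9.6·19·0.50 + 9.6·24.1·0.33 + 19·24.1·0.66] = 1033.97 + 939.526 = 1973.5.
Because errors are independent across components, Cov(Tᵢ,Tⱼ) = Cov(Xᵢ,Xⱼ); the off-diagonal part of the true-score variance is the same as above.
True-score variance = [9.6²·0.88 + 19²·0.76 + 24.1²·0.74] + 939.526 = 785.26 + 939.526 = 1724.79.
Reliability = 1724.79 / 1973.5 = 0.874.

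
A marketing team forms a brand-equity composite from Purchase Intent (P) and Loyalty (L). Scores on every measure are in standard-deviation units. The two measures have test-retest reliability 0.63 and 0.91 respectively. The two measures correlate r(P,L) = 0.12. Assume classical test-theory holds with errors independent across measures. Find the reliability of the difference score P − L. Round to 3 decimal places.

Var(P−L) = 1 + 1 − 2·0.12 = 2 − 0.24 = 1.76.
Under uncorrelated errors the observed covariances equal the true-score covariances, so only the own-variance terms attenuate.
True-score variance = [0.63 + 0.91] − 0.24 = 1.54 − 0.24 = 1.3.
Reliability = 1.3 / 1.76 = 0.739.

0.739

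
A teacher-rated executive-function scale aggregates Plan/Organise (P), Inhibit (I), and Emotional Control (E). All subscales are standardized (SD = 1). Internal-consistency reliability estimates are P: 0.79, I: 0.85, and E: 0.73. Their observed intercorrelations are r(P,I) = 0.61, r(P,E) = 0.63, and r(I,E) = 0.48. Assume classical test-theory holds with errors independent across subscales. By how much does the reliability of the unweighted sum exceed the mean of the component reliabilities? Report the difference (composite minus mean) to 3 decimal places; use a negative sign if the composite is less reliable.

Var(sum) = 3 + 3.44 = 6.44; true-score variance = 2.37 + 3.44 = 5.81; composite reliability = 0.9022.
Mean component reliability = 0.7900.
Difference = 0.9022 − 0.7900 = 0.112.

0.112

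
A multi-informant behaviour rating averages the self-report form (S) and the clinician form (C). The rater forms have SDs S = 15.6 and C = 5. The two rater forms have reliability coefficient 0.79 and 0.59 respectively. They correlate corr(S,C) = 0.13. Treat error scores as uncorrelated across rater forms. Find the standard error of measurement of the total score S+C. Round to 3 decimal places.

7.833

Var(total) = 268.36 + 20.28 = 288.64.
True-score variance = 207.004 + 20.28 = 227.284, so reliability = 0.7874.
Error variance = 288.64 − 227.284 = 61.3556; SEM = √61.3556 = 7.833.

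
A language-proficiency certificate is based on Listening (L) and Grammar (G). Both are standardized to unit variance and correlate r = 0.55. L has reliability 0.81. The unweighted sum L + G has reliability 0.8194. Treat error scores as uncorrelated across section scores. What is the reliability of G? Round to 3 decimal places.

Var(L+G) = 2 + 2·0.55 = 3.100.
True-score variance = ρ_L + ρ_G + 2·0.55, so 0.8194 = (0.81 + ρ_G + 1.10) / 3.100.
ρ_G = 0.8194·3.100 − 0.81 − 1.10 = 0.630.

0.630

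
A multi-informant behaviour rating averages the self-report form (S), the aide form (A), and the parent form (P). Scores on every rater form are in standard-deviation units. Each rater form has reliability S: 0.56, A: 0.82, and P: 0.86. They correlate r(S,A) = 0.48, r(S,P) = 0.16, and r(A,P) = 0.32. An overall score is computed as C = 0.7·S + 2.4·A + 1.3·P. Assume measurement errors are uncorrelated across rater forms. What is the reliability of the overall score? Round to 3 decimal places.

0.874

Var(C) = 0.7² + 2.4² + 1.3² + 2·[1.68·0.48 + 0.91·0.16 + 3.12·0.32] = 7.94 + 3.9008 = 11.8408.
With uncorrelated errors the cross-covariances are all true-score covariance, so they carry over unchanged; only the diagonal terms shrink to ρᵢσᵢ².
True-score variance = [0.7²·0.56 + 2.4²·0.82 + 1.3²·0.86] + 3.9008 = 6.451 + 3.9008 = 10.3518.
Reliability = 10.3518 / 11.8408 = 0.874.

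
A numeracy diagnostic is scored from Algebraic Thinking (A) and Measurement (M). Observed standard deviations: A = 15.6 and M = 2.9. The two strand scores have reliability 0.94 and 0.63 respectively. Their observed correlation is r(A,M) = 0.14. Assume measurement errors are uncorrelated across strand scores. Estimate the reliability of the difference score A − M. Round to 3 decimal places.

0.926

Var(A−M) = 15.6² + 2.9² − 2·15.6·2.9·0.14 = 251.77 − 12.6672 = 239.103.
Under uncorrelated errors the observed covariances equal the true-score covariances, so only the own-variance terms attenuate.
True-score variance = [15.6²·0.94 + 2.9²·0.63] − 12.6672 = 234.057 − 12.6672 = 221.389.
Reliability = 221.389 / 239.103 = 0.926.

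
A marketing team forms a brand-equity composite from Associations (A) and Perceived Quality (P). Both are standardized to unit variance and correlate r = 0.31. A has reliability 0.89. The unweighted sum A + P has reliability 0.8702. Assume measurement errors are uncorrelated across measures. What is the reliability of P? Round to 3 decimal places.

Var(A+P) = 2 + 2·0.31 = 2.620.
True-score variance = ρ_A + ρ_P + 2·0.31, so 0.8702 = (0.89 + ρ_P + 0.62) / 2.620.
ρ_P = 0.8702·2.620 − 0.89 − 0.62 = 0.770.

0.770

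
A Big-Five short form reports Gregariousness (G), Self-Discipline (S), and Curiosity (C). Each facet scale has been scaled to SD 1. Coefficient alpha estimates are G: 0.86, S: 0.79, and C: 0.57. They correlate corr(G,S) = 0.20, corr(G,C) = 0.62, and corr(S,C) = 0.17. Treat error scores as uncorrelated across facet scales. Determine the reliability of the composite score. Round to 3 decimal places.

Var(G+S+C) = 3 + 2·[0.20 + 0.62 + 0.17] = 3 + 1.98 = 4.98.
Under uncorrelated errors the observed covariances equal the true-score covariances, so only the own-variance terms attenuate.
True-score variance = [0.86 + 0.79 + 0.57] + 1.98 = 2.22 + 1.98 = 4.2.
Reliability = 4.2 / 4.98 = 0.843.

0.843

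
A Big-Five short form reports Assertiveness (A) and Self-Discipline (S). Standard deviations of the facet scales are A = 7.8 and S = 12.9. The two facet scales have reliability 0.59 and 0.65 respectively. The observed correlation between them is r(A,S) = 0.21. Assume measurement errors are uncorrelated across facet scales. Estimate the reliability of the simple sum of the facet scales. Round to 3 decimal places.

0.691

Var(A+S) = 7.8² + 12.9² + 2·[7.8·12.9·0.21] = 227.25 + 42.2604 = 269.51.
Under uncorrelated errors the observed covariances equal the true-score covariances, so only the own-variance terms attenuate.
True-score variance = [7.8²·0.59 + 12.9²·0.65] + 42.2604 = 144.062 + 42.2604 = 186.322.
Reliability = 186.322 / 269.51 = 0.691.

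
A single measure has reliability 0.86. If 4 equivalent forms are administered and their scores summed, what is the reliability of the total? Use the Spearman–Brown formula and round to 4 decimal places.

ρ_k = kρ / (1 + (k−1)ρ) = 4·0.86 / (1 + 3·0.86) = 3.440 / 3.580 = 0.9609.

0.9609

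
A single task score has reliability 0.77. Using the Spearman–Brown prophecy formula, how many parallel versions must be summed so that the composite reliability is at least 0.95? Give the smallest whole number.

6

k ≥ ρ*(1−ρ₁)/(ρ₁(1−ρ*)) = 0.95·0.23 / (0.77·0.05) = 5.675.
Smallest integer k = 6.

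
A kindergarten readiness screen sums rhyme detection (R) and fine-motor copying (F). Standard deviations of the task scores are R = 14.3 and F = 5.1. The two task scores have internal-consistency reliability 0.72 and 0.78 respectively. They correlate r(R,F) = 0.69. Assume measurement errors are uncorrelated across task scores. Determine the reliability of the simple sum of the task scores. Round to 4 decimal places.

Var(R+F) = 14.3² + 5.1² + 2·[14.3·5.1·0.69] = 230.5 + 100.643 = 331.143.
With uncorrelated errors the cross-covariances are all true-score covariance, so they carry over unchanged; only the diagonal terms shrink to ρᵢσᵢ².
True-score variance = [14.3²·0.72 + 5.1²·0.78] + 100.643 = 167.521 + 100.643 = 268.164.
Reliability = 268.164 / 331.143 = 0.8098.

0.8098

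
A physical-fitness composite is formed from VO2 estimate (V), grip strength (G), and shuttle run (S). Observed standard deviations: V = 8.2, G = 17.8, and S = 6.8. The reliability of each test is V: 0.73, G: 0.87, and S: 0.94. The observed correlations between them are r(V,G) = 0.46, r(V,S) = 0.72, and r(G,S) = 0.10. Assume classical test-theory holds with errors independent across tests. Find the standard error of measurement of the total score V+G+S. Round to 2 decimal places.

7.88

Var(total) = 430.32 + 238.786 = 669.106.
True-score variance = 368.202 + 238.786 = 606.987, so reliability = 0.9072.
Error variance = 669.106 − 606.987 = 62.1184; SEM = √62.1184 = 7.88.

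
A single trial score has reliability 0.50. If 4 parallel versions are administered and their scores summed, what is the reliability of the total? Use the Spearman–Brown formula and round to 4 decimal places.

ρ_k = kρ / (1 + (k−1)ρ) = 4·0.50 / (1 + 3·0.50) = 2.000 / 2.500 = 0.8000.

0.8000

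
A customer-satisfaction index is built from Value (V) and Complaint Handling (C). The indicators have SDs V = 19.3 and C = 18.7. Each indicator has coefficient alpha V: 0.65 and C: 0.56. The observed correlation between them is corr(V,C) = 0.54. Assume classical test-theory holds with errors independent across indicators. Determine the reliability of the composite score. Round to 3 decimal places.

0.744

Var(V+C) = 19.3² + 18.7² + 2·[19.3·18.7·0.54] = 722.18 + 389.783 = 1111.96.
Under uncorrelated errors the observed covariances equal the true-score covariances, so only the own-variance terms attenuate.
True-score variance = [19.3²·0.65 + 18.7²·0.56] + 389.783 = 437.945 + 389.783 = 827.728.
Reliability = 827.728 / 1111.96 = 0.744.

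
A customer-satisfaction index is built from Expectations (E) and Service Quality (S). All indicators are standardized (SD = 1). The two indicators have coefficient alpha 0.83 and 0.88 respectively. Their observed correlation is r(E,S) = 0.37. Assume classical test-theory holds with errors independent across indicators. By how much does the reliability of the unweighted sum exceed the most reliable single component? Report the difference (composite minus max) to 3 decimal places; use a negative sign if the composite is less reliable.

Var(sum) = 2 + 0.74 = 2.74; true-score variance = 1.71 + 0.74 = 2.45; composite reliability = 0.8942.
Max component reliability = 0.8800.
Difference = 0.8942 − 0.8800 = 0.014.

0.014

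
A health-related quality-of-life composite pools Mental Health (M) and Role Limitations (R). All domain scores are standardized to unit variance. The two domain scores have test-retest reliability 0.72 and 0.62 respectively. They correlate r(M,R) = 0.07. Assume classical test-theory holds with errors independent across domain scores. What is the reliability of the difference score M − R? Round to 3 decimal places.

0.645

Var(M−R) = 1 + 1 − 2·0.07 = 2 − 0.14 = 1.86.
Because errors are independent across components, Cov(Tᵢ,Tⱼ) = Cov(Xᵢ,Xⱼ); the off-diagonal part of the true-score variance is the same as above.
True-score variance = [0.72 + 0.62] − 0.14 = 1.34 − 0.14 = 1.2.
Reliability = 1.2 / 1.86 = 0.645.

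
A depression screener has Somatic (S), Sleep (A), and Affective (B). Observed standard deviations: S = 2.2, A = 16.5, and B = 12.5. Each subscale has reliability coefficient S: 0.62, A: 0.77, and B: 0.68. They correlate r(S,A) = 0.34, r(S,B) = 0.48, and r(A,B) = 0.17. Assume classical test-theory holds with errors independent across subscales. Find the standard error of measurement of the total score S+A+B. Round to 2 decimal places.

10.70

Var(total) = 433.34 + 121.209 = 554.549.
True-score variance = 318.883 + 121.209 = 440.092, so reliability = 0.7936.
Error variance = 554.549 − 440.092 = 114.457; SEM = √114.457 = 10.70.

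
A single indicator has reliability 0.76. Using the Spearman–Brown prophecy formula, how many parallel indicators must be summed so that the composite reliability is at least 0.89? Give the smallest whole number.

k ≥ ρ*(1−ρ₁)/(ρ₁(1−ρ*)) = 0.89·0.24 / (0.76·0.11) = 2.555.
Smallest integer k = 3.

3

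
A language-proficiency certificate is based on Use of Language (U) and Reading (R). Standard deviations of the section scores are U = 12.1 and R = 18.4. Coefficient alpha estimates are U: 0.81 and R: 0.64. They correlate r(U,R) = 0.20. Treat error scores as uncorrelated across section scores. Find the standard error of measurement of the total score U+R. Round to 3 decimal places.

Var(total) = 484.97 + 89.056 = 574.026.
True-score variance = 335.27 + 89.056 = 424.326, so reliability = 0.7392.
Error variance = 574.026 − 424.326 = 149.7; SEM = √149.7 = 12.235.

12.235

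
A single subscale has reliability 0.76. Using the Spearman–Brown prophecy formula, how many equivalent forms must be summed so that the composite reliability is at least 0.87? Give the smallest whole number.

k ≥ ρ*(1−ρ₁)/(ρ₁(1−ρ*)) = 0.87·0.24 / (0.76·0.13) = 2.113.
Smallest integer k = 3.

3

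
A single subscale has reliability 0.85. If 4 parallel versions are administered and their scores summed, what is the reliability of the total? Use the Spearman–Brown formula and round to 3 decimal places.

0.958

ρ_k = kρ / (1 + (k−1)ρ) = 4·0.85 / (1 + 3·0.85) = 3.400 / 3.550 = 0.958.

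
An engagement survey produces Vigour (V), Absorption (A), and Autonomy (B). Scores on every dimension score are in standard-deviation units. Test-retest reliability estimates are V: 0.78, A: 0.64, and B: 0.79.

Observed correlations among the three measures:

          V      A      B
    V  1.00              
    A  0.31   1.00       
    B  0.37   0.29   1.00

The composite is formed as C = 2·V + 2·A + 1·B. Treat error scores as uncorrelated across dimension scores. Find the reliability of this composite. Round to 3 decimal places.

0.821

Var(C) = 2² + 2² + 1 + 2·[4·0.31 + 2·0.37 + 2·0.29] = 9 + 5.12 = 14.12.
Because errors are independent across components, Cov(Tᵢ,Tⱼ) = Cov(Xᵢ,Xⱼ); the off-diagonal part of the true-score variance is the same as above.
True-score variance = [2²·0.78 + 2²·0.64 + 0.79] + 5.12 = 6.47 + 5.12 = 11.59.
Reliability = 11.59 / 14.12 = 0.821.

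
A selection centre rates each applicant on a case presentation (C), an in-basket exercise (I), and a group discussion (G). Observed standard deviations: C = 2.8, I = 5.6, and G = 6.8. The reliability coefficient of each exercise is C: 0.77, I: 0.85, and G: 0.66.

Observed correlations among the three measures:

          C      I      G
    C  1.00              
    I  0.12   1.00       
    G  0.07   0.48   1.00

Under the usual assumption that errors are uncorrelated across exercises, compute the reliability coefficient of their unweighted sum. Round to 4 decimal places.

0.8269

Var(C+I+G) = 2.8² + 5.6² + 6.8² + 2·[2.8·5.6·0.12 + 2.8·6.8·0.07 + 5.6·6.8·0.48] = 85.44 + 42.9856 = 128.426.
Under uncorrelated errors the observed covariances equal the true-score covariances, so only the own-variance terms attenuate.
True-score variance = [2.8²·0.77 + 5.6²·0.85 + 6.8²·0.66] + 42.9856 = 63.2112 + 42.9856 = 106.197.
Reliability = 106.197 / 128.426 = 0.8269.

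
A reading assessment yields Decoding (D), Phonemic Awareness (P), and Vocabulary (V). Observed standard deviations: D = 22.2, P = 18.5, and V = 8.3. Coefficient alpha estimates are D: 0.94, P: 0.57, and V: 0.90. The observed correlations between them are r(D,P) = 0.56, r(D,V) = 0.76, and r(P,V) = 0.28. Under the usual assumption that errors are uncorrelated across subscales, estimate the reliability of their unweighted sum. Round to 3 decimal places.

0.894

Var(D+P+V) = 22.2² + 18.5² + 8.3² + 2·[22.2·18.5·0.56 + 22.2·8.3·0.76 + 18.5·8.3·0.28] = 903.98 + 826.047 = 1730.03.
With uncorrelated errors the cross-covariances are all true-score covariance, so they carry over unchanged; only the diagonal terms shrink to ρᵢσᵢ².
True-score variance = [22.2²·0.94 + 18.5²·0.57 + 8.3²·0.90] + 826.047 = 720.353 + 826.047 = 1546.4.
Reliability = 1546.4 / 1730.03 = 0.894.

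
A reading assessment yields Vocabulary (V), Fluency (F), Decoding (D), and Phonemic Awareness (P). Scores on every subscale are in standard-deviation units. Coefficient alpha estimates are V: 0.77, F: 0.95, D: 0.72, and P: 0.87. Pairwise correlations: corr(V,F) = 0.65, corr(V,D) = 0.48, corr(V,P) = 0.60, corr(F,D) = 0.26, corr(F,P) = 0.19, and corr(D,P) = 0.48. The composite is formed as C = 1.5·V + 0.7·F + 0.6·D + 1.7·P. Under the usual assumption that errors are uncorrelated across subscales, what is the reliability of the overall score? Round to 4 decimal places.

0.9212

Var(C) = 1.5² + 0.7² + 0.6² + 1.7² + 2·[1.05·0.65 + 0.9·0.48 + 2.55·0.60 + 0.42·0.26 + 1.19·0.19 + 1.02·0.48] = 5.99 + 6.9388 = 12.9288.
Under uncorrelated errors the observed covariances equal the true-score covariances, so only the own-variance terms attenuate.
True-score variance = [1.5²·0.77 + 0.7²·0.95 + 0.6²·0.72 + 1.7²·0.87] + 6.9388 = 4.9715 + 6.9388 = 11.9103.
Reliability = 11.9103 / 12.9288 = 0.9212.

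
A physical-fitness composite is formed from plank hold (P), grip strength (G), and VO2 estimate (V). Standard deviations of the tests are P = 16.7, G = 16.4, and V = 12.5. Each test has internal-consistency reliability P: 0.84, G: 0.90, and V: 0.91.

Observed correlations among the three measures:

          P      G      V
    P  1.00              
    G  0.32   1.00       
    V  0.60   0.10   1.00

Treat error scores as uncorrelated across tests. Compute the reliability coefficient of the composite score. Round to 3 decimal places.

Var(P+G+V) = 16.7² + 16.4² + 12.5² + 2·[16.7·16.4·0.32 + 16.7·12.5·0.60 + 16.4·12.5·0.10] = 704.1 + 466.783 = 1170.88.
Under uncorrelated errors the observed covariances equal the true-score covariances, so only the own-variance terms attenuate.
True-score variance = [16.7²·0.84 + 16.4²·0.90 + 12.5²·0.91] + 466.783 = 618.519 + 466.783 = 1085.3.
Reliability = 1085.3 / 1170.88 = 0.927.

0.927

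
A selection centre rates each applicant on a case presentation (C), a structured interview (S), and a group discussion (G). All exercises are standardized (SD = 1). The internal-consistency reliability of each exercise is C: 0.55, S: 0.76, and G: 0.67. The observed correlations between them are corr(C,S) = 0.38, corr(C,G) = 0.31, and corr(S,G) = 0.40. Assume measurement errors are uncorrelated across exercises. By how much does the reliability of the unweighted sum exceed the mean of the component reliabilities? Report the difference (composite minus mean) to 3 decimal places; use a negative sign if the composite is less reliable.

Var(sum) = 3 + 2.18 = 5.18; true-score variance = 1.98 + 2.18 = 4.16; composite reliability = 0.8031.
Mean component reliability = 0.6600.
Difference = 0.8031 − 0.6600 = 0.143.

0.143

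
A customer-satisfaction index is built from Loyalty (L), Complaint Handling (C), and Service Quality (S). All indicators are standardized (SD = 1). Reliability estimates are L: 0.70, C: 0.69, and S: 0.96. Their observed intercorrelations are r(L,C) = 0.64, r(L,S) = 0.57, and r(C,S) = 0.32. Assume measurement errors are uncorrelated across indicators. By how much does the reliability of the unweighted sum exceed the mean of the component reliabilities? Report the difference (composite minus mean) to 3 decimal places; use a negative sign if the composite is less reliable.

0.109

Var(sum) = 3 + 3.06 = 6.06; true-score variance = 2.35 + 3.06 = 5.41; composite reliability = 0.8927.
Mean component reliability = 0.7833.
Difference = 0.8927 − 0.7833 = 0.109.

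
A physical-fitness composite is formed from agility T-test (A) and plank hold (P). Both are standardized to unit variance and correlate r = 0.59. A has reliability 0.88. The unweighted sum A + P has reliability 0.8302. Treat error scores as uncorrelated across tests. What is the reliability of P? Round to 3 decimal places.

0.580

Var(A+P) = 2 + 2·0.59 = 3.180.
True-score variance = ρ_A + ρ_P + 2·0.59, so 0.8302 = (0.88 + ρ_P + 1.18) / 3.180.
ρ_P = 0.8302·3.180 − 0.88 − 1.18 = 0.580.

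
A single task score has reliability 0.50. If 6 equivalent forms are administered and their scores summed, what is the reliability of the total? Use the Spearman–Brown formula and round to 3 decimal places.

0.857

ρ_k = kρ / (1 + (k−1)ρ) = 6·0.50 / (1 + 5·0.50) = 3.000 / 3.500 = 0.857.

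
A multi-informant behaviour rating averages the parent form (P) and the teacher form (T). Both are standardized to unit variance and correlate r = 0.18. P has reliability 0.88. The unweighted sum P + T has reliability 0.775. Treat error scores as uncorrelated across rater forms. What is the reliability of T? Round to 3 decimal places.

0.589

Var(P+T) = 2 + 2·0.18 = 2.360.
True-score variance = ρ_P + ρ_T + 2·0.18, so 0.775 = (0.88 + ρ_T + 0.36) / 2.360.
ρ_T = 0.775·2.360 − 0.88 − 0.36 = 0.589.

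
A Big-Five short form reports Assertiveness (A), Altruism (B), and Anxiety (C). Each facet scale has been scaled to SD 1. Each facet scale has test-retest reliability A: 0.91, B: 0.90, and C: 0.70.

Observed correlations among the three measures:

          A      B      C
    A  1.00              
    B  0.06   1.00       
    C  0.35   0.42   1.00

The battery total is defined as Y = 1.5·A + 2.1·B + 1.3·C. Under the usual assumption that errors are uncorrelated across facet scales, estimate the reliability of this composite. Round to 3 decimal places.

Var(Y) = 1.5² + 2.1² + 1.3² + 2·[3.15·0.06 + 1.95·0.35 + 2.73·0.42] = 8.35 + 4.0362 = 12.3862.
With uncorrelated errors the cross-covariances are all true-score covariance, so they carry over unchanged; only the diagonal terms shrink to ρᵢσᵢ².
True-score variance = [1.5²·0.91 + 2.1²·0.90 + 1.3²·0.70] + 4.0362 = 7.1995 + 4.0362 = 11.2357.
Reliability = 11.2357 / 12.3862 = 0.907.

0.907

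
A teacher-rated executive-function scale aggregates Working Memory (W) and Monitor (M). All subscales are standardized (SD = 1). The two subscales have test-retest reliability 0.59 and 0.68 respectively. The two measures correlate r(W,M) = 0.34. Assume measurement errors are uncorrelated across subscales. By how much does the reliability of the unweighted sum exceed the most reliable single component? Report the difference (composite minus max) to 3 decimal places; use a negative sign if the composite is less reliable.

0.048

Var(sum) = 2 + 0.68 = 2.68; true-score variance = 1.27 + 0.68 = 1.95; composite reliability = 0.7276.
Max component reliability = 0.6800.
Difference = 0.7276 − 0.6800 = 0.048.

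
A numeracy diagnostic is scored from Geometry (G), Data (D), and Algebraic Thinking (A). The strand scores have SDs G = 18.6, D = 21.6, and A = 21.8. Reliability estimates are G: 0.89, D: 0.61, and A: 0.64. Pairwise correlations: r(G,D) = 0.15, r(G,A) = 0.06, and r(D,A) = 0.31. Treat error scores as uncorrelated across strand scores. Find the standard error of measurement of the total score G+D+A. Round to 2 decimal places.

19.78

Var(total) = 1287.76 + 461.131 = 1748.89.
True-score variance = 896.66 + 461.131 = 1357.79, so reliability = 0.7764.
Error variance = 1748.89 − 1357.79 = 391.1; SEM = √391.1 = 19.78.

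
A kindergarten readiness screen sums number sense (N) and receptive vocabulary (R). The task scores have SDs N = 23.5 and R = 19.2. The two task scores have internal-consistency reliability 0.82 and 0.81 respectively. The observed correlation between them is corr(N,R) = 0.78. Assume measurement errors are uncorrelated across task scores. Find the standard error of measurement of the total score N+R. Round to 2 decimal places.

13.02

Var(total) = 920.89 + 703.872 = 1624.76.
True-score variance = 751.443 + 703.872 = 1455.32, so reliability = 0.8957.
Error variance = 1624.76 − 1455.32 = 169.447; SEM = √169.447 = 13.02.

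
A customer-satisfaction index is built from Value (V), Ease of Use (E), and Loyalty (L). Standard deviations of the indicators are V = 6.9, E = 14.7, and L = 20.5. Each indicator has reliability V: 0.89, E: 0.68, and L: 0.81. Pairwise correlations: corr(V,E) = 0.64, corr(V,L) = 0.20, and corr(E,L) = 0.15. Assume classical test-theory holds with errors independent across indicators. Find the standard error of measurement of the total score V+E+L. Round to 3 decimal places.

12.419

Var(total) = 683.95 + 276.815 = 960.765.
True-score variance = 529.717 + 276.815 = 806.532, so reliability = 0.8395.
Error variance = 960.765 − 806.532 = 154.233; SEM = √154.233 = 12.419.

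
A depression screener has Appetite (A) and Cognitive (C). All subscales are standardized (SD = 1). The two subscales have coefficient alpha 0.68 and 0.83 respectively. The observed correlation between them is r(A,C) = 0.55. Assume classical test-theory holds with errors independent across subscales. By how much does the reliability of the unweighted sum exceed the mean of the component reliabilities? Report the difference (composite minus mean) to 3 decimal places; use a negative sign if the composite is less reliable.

0.087

Var(sum) = 2 + 1.1 = 3.1; true-score variance = 1.51 + 1.1 = 2.61; composite reliability = 0.8419.
Mean component reliability = 0.7550.
Difference = 0.8419 − 0.7550 = 0.087.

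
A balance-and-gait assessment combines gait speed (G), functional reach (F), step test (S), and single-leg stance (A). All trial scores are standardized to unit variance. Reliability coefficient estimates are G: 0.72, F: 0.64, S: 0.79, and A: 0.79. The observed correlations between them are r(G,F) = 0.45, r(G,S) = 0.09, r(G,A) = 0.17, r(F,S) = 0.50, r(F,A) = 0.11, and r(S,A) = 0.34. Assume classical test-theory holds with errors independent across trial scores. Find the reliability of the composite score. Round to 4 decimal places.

Var(G+F+S+A) = 4 + 2·[0.45 + 0.09 + 0.17 + 0.50 + 0.11 + 0.34] = 4 + 3.32 = 7.32.
Because errors are independent across components, Cov(Tᵢ,Tⱼ) = Cov(Xᵢ,Xⱼ); the off-diagonal part of the true-score variance is the same as above.
True-score variance = [0.72 + 0.64 + 0.79 + 0.79] + 3.32 = 2.94 + 3.32 = 6.26.
Reliability = 6.26 / 7.32 = 0.8552.

0.8552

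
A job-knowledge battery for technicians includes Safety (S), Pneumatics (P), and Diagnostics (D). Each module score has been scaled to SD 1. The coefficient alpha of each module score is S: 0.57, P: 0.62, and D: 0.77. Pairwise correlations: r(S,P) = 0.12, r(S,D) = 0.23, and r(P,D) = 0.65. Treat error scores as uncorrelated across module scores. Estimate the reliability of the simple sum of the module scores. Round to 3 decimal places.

0.792

Var(S+P+D) = 3 + 2·[0.12 + 0.23 + 0.65] = 3 + 2 = 5.
Because errors are independent across components, Cov(Tᵢ,Tⱼ) = Cov(Xᵢ,Xⱼ); the off-diagonal part of the true-score variance is the same as above.
True-score variance = [0.57 + 0.62 + 0.77] + 2 = 1.96 + 2 = 3.96.
Reliability = 3.96 / 5 = 0.792.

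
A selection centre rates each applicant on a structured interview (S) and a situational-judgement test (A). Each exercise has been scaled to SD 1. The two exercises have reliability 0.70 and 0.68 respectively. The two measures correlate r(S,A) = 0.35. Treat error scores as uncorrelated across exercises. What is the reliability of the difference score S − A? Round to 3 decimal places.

Var(S−A) = 1 + 1 − 2·0.35 = 2 − 0.7 = 1.3.
With uncorrelated errors the cross-covariances are all true-score covariance, so they carry over unchanged; only the diagonal terms shrink to ρᵢσᵢ².
True-score variance = [0.70 + 0.68] − 0.7 = 1.38 − 0.7 = 0.68.
Reliability = 0.68 / 1.3 = 0.523.

0.523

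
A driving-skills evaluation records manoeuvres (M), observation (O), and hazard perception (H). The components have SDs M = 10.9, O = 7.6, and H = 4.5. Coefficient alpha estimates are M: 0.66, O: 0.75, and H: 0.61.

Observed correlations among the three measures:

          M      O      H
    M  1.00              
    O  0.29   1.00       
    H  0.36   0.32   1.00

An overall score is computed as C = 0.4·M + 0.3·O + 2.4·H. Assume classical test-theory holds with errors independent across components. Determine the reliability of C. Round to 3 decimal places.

Var(C) = 0.4²·10.9² + 0.3²·7.6² + 2.4²·4.5² + 2·[0.12·10.9·7.6·0.29 + 0.96·10.9·4.5·0.36 + 0.72·7.6·4.5·0.32] = 140.848 + 55.4284 = 196.276.
With uncorrelated errors the cross-covariances are all true-score covariance, so they carry over unchanged; only the diagonal terms shrink to ρᵢσᵢ².
True-score variance = [0.4²·10.9²·0.66 + 0.3²·7.6²·0.75 + 2.4²·4.5²·0.61] + 55.4284 = 87.5955 + 55.4284 = 143.024.
Reliability = 143.024 / 196.276 = 0.729.

0.729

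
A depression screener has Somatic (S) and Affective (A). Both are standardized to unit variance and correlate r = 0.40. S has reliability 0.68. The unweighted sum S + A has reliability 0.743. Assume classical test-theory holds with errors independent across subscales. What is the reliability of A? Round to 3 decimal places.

0.600

Var(S+A) = 2 + 2·0.40 = 2.800.
True-score variance = ρ_S + ρ_A + 2·0.40, so 0.743 = (0.68 + ρ_A + 0.80) / 2.800.
ρ_A = 0.743·2.800 − 0.68 − 0.80 = 0.600.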